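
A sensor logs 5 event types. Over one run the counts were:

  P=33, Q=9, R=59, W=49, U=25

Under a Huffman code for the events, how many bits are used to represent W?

Repeatedly merge the two smallest:
merge Q(9) and U(25): 34
merge P(33) and 34: 67
merge W(49) and R(59): 108
merge 67 and 108: 175
W sits 2 levels below the root, so its codeword is 2 bits.

2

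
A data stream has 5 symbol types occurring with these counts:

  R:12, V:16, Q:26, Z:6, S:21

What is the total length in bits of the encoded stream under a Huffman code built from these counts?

Merge the two smallest weights repeatedly:
Z(6) + R(12) → 18
V(16) + 18 → 34
S(21) + Q(26) → 47
34 + 47 → 81
Total encoded bits = sum of merged weights = 18 + 34 + 47 + 81 = 180.

180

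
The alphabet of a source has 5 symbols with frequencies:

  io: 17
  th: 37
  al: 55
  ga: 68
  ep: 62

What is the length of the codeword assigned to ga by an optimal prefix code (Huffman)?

2

Repeatedly merge the two smallest:
combine io(17), th(37) → 54
combine 54, al(55) → 109
combine ep(62), ga(68) → 130
combine 109, 130 → 239
ga sits 2 levels below the root, so its codeword is 2 bits.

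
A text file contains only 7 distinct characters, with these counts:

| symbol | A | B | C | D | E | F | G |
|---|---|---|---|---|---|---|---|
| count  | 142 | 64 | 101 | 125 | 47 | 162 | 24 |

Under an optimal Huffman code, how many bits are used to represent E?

Build the tree from the bottom:
merge G(24) and E(47): 71
merge B(64) and 71: 135
merge C(101) and D(125): 226
merge 135 and A(142): 277
merge F(162) and 226: 388
merge 277 and 388: 665
E's leaf is at depth 4, giving a 4-bit codeword.

4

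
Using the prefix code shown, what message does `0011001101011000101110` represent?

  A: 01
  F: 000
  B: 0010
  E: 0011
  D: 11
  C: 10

EEAACBDC

Read left to right; each codeword is recognised as soon as it completes (prefix code):
  0011→E | 0011→E | 01→A | 01→A | 10→C | 0010→B | 11→D | 10→C
Decoded message: EEAACBDC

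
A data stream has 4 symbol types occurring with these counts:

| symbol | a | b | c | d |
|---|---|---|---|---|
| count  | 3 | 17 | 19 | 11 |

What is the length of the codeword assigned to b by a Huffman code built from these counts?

2

Build the tree from the bottom:
a(3) + d(11) → 14
14 + b(17) → 31
c(19) + 31 → 50
The subtree containing b is merged 2 times, so code length = 2.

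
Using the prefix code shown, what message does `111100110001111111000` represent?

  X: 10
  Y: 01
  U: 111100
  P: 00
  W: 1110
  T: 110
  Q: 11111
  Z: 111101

UTPQTP

Read left to right; each codeword is recognised as soon as it completes (prefix code):
  111100→U | 110→T | 00→P | 11111→Q | 110→T | 00→P
Decoded message: UTPQTP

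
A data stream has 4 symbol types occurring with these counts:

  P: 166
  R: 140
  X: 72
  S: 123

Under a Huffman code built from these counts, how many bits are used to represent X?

2

Repeatedly merge the two smallest:
combine X(72), S(123) → 195
combine R(140), P(166) → 306
combine 195, 306 → 501
X sits 2 levels below the root, so its codeword is 2 bits.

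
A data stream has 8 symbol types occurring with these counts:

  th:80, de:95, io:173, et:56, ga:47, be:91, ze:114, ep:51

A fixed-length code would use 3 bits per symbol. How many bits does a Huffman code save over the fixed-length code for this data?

75

Fixed-length: 3 bits × 707 symbols = 2121 bits.
Huffman merges:
merge ga(47) and ep(51): 98
merge et(56) and th(80): 136
merge be(91) and de(95): 186
merge 98 and ze(114): 212
merge 136 and io(173): 309
merge 186 and 212: 398
merge 309 and 398: 707
Huffman total = 98 + 136 + 186 + 212 + 309 + 398 + 707 = 2046 bits.
Saving = 2121 − 2046 = 75 bits.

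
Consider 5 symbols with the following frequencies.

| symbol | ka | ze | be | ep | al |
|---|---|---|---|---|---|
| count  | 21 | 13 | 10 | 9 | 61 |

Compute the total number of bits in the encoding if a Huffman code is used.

218

Greedily combine the two least-frequent nodes:
ep(9) + be(10) → 19
ze(13) + 19 → 32
ka(21) + 32 → 53
53 + al(61) → 114
Total encoded bits = sum of merged weights = 19 + 32 + 53 + 114 = 218.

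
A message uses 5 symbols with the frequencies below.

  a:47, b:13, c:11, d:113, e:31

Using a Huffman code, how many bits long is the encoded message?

Merge the two smallest weights repeatedly:
merge c(11) and b(13): 24
merge 24 and e(31): 55
merge a(47) and 55: 102
merge 102 and d(113): 215
Each symbol's bit-cost is frequency × depth; summing gives 396 bits (equivalently 24 + 55 + 102 + 215).

396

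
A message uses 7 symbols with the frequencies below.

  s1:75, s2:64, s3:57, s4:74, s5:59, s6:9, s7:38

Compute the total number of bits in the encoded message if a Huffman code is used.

Build the Huffman tree bottom-up:
combine s6(9), s7(38) → 47
combine 47, s3(57) → 104
combine s5(59), s2(64) → 123
combine s4(74), s1(75) → 149
combine 104, 123 → 227
combine 149, 227 → 376
Each symbol's bit-cost is frequency × depth; summing gives 1026 bits (equivalently 47 + 104 + 123 + 149 + 227 + 376).

1026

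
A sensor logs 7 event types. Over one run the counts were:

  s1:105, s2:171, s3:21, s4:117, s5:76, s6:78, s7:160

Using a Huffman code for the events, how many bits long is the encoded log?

Greedily combine the two least-frequent nodes:
combine s3(21), s5(76) → 97
combine s6(78), 97 → 175
combine s1(105), s4(117) → 222
combine s7(160), s2(171) → 331
combine 175, 222 → 397
combine 331, 397 → 728
Each symbol's bit-cost is frequency × depth; summing gives 1950 bits (equivalently 97 + 175 + 222 + 331 + 397 + 728).

1950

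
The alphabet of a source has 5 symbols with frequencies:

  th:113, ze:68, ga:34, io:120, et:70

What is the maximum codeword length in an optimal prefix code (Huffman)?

Merge the two lowest-weight nodes at each step:
combine ga(34), ze(68) → 102
combine et(70), 102 → 172
combine th(113), io(120) → 233
combine 172, 233 → 405
The first pair merged (ga, ze) ends up deepest, at depth 3.

3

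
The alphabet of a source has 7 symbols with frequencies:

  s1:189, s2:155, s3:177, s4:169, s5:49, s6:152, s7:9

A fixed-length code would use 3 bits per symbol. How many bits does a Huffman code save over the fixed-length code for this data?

308

Fixed-length: 3 bits × 900 symbols = 2700 bits.
Huffman merges:
s7(9) + s5(49) → 58
58 + s6(152) → 210
s2(155) + s4(169) → 324
s3(177) + s1(189) → 366
210 + 324 → 534
366 + 534 → 900
Huffman total = 58 + 210 + 324 + 366 + 534 + 900 = 2392 bits.
Saving = 2700 − 2392 = 308 bits.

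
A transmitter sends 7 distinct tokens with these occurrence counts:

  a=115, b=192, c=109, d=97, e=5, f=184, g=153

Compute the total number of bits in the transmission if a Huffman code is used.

Build the Huffman tree bottom-up:
combine e(5), d(97) → 102
combine 102, c(109) → 211
combine a(115), g(153) → 268
combine f(184), b(192) → 376
combine 211, 268 → 479
combine 376, 479 → 855
Total encoded bits = sum of merged weights = 102 + 211 + 268 + 376 + 479 + 855 = 2291.

2291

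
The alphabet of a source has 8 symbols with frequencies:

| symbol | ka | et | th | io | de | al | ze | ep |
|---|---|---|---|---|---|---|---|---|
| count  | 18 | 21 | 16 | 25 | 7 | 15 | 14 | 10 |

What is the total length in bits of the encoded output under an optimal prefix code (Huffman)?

Greedily combine the two least-frequent nodes:
combine de(7), ep(10) → 17
combine ze(14), al(15) → 29
combine th(16), 17 → 33
combine ka(18), et(21) → 39
combine io(25), 29 → 54
combine 33, 39 → 72
combine 54, 72 → 126
The encoded length is the sum of every internal node's weight: 17 + 29 + 33 + 39 + 54 + 72 + 126 = 370 bits.

370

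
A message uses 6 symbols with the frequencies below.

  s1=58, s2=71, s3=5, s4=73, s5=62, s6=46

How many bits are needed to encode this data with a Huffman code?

Greedily combine the two least-frequent nodes:
combine s3(5), s6(46) → 51
combine 51, s1(58) → 109
combine s5(62), s2(71) → 133
combine s4(73), 109 → 182
combine 133, 182 → 315
Total encoded bits = sum of merged weights = 51 + 109 + 133 + 182 + 315 = 790.

790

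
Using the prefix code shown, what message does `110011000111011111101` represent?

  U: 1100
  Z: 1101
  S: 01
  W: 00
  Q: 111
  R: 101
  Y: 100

UUSZQZ

Read left to right; each codeword is recognised as soon as it completes (prefix code):
  1100→U | 1100→U | 01→S | 1101→Z | 111→Q | 1101→Z
Decoded message: UUSZQZ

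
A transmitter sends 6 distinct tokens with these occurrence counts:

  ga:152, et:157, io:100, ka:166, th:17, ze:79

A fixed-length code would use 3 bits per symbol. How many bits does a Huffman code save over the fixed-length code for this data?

379

Fixed-length: 3 bits × 671 symbols = 2013 bits.
Huffman merges:
merge th(17) and ze(79): 96
merge 96 and io(100): 196
merge ga(152) and et(157): 309
merge ka(166) and 196: 362
merge 309 and 362: 671
Huffman total = 96 + 196 + 309 + 362 + 671 = 1634 bits.
Saving = 2013 − 1634 = 379 bits.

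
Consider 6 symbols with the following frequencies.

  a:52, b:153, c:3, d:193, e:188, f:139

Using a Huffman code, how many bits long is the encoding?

1705

Build the Huffman tree bottom-up:
merge c(3) and a(52): 55
merge 55 and f(139): 194
merge b(153) and e(188): 341
merge d(193) and 194: 387
merge 341 and 387: 728
Total encoded bits = sum of merged weights = 55 + 194 + 341 + 387 + 728 = 1705.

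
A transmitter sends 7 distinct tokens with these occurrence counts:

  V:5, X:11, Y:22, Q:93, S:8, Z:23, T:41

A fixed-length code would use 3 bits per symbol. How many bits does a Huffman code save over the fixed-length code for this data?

Fixed-length: 3 bits × 203 symbols = 609 bits.
Huffman merges:
merge V(5) and S(8): 13
merge X(11) and 13: 24
merge Y(22) and Z(23): 45
merge 24 and T(41): 65
merge 45 and 65: 110
merge Q(93) and 110: 203
Huffman total = 13 + 24 + 45 + 65 + 110 + 203 = 460 bits.
Saving = 609 − 460 = 149 bits.

149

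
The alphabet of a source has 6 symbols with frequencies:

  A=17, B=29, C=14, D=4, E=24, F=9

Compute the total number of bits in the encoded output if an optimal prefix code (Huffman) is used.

Merge the two smallest weights repeatedly:
combine D(4), F(9) → 13
combine 13, C(14) → 27
combine A(17), E(24) → 41
combine 27, B(29) → 56
combine 41, 56 → 97
Total encoded bits = sum of merged weights = 13 + 27 + 41 + 56 + 97 = 234.

234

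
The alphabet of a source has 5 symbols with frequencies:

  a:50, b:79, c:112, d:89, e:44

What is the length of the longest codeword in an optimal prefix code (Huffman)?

Merge the two lowest-weight nodes at each step:
merge e(44) and a(50): 94
merge b(79) and d(89): 168
merge 94 and c(112): 206
merge 168 and 206: 374
Maximum depth reached is 3.

3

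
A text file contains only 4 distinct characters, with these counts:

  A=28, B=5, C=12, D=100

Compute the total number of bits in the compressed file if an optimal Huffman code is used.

207

Merge the two smallest weights repeatedly:
B(5) + C(12) → 17
17 + A(28) → 45
45 + D(100) → 145
Total encoded bits = sum of merged weights = 17 + 45 + 145 = 207.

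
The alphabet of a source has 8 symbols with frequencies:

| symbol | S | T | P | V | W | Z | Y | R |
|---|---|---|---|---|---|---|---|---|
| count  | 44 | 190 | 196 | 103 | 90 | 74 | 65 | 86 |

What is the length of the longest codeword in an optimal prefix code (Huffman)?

Merge the two lowest-weight nodes at each step:
S(44) + Y(65) → 109
Z(74) + R(86) → 160
W(90) + V(103) → 193
109 + 160 → 269
T(190) + 193 → 383
P(196) + 269 → 465
383 + 465 → 848
The first pair merged (S, Y) ends up deepest, at depth 4.

4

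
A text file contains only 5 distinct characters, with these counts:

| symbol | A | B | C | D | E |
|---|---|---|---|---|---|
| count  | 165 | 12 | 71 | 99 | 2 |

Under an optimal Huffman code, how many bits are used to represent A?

Repeatedly merge the two smallest:
combine E(2), B(12) → 14
combine 14, C(71) → 85
combine 85, D(99) → 184
combine A(165), 184 → 349
A is merged only at the final step, so code length = 1.

1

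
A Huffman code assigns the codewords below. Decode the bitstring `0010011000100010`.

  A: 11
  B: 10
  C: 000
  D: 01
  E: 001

EEBECB

Read left to right; each codeword is recognised as soon as it completes (prefix code):
  001→E | 001→E | 10→B | 001→E | 000→C | 10→B
Decoded message: EEBECB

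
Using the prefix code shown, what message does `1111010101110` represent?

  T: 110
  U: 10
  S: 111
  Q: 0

SUUUSQ

Read left to right; each codeword is recognised as soon as it completes (prefix code):
  111→S | 10→U | 10→U | 10→U | 111→S | 0→Q
Decoded message: SUUUSQ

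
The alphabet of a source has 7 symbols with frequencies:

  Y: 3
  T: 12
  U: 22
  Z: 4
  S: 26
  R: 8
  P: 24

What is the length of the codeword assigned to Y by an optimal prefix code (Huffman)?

5

Repeatedly merge the two smallest:
combine Y(3), Z(4) → 7
combine 7, R(8) → 15
combine T(12), 15 → 27
combine U(22), P(24) → 46
combine S(26), 27 → 53
combine 46, 53 → 99
Y sits 5 levels below the root, so its codeword is 5 bits.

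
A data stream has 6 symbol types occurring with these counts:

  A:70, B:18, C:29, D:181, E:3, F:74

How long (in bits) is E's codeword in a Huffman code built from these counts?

5

Huffman merges, smallest pair first:
merge E(3) and B(18): 21
merge 21 and C(29): 50
merge 50 and A(70): 120
merge F(74) and 120: 194
merge D(181) and 194: 375
The subtree containing E is merged 5 times, so code length = 5.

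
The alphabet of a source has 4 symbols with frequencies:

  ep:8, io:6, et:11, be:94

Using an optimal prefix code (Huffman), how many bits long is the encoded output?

Build the Huffman tree bottom-up:
io(6) + ep(8) → 14
et(11) + 14 → 25
25 + be(94) → 119
Each symbol's bit-cost is frequency × depth; summing gives 158 bits (equivalently 14 + 25 + 119).

158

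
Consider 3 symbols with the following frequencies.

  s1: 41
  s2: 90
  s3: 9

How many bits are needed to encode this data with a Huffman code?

190

Build the Huffman tree bottom-up:
merge s3(9) and s1(41): 50
merge 50 and s2(90): 140
Each symbol's bit-cost is frequency × depth; summing gives 190 bits (equivalently 50 + 140).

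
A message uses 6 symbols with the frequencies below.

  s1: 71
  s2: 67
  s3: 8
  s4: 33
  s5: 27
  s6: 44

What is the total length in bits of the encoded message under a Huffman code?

Build the Huffman tree bottom-up:
s3(8) + s5(27) → 35
s4(33) + 35 → 68
s6(44) + s2(67) → 111
68 + s1(71) → 139
111 + 139 → 250
Each symbol's bit-cost is frequency × depth; summing gives 603 bits (equivalently 35 + 68 + 111 + 139 + 250).

603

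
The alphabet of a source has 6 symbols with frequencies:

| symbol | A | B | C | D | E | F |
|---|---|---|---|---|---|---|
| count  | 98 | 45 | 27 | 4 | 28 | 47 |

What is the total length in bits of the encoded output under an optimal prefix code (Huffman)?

582

Merge the two smallest weights repeatedly:
merge D(4) and C(27): 31
merge E(28) and 31: 59
merge B(45) and F(47): 92
merge 59 and 92: 151
merge A(98) and 151: 249
Total encoded bits = sum of merged weights = 31 + 59 + 92 + 151 + 249 = 582.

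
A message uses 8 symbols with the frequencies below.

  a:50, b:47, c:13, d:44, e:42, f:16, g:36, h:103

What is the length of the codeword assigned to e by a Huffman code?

3

Huffman merges, smallest pair first:
combine c(13), f(16) → 29
combine 29, g(36) → 65
combine e(42), d(44) → 86
combine b(47), a(50) → 97
combine 65, 86 → 151
combine 97, h(103) → 200
combine 151, 200 → 351
e's leaf is at depth 3, giving a 3-bit codeword.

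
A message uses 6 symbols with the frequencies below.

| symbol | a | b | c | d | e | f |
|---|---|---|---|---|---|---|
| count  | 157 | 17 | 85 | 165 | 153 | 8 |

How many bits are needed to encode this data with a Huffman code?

Greedily combine the two least-frequent nodes:
combine f(8), b(17) → 25
combine 25, c(85) → 110
combine 110, e(153) → 263
combine a(157), d(165) → 322
combine 263, 322 → 585
Each symbol's bit-cost is frequency × depth; summing gives 1305 bits (equivalently 25 + 110 + 263 + 322 + 585).

1305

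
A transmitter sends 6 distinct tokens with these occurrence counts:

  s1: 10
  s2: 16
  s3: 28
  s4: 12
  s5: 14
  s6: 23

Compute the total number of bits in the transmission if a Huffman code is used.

258

Greedily combine the two least-frequent nodes:
combine s1(10), s4(12) → 22
combine s5(14), s2(16) → 30
combine 22, s6(23) → 45
combine s3(28), 30 → 58
combine 45, 58 → 103
The encoded length is the sum of every internal node's weight: 22 + 30 + 45 + 58 + 103 = 258 bits.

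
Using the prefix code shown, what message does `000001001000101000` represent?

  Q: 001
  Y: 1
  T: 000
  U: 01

Read left to right; each codeword is recognised as soon as it completes (prefix code):
  000→T | 001→Q | 001→Q | 000→T | 1→Y | 01→U | 000→T
Decoded message: TQQTYUT

TQQTYUT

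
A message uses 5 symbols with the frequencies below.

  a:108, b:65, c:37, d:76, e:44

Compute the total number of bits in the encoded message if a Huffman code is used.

741

Greedily combine the two least-frequent nodes:
merge c(37) and e(44): 81
merge b(65) and d(76): 141
merge 81 and a(108): 189
merge 141 and 189: 330
Each symbol's bit-cost is frequency × depth; summing gives 741 bits (equivalently 81 + 141 + 189 + 330).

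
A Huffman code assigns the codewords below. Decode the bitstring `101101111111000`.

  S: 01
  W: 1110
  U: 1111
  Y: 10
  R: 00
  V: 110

YVUWR

Read left to right; each codeword is recognised as soon as it completes (prefix code):
  10→Y | 110→V | 1111→U | 1110→W | 00→R
Decoded message: YVUWR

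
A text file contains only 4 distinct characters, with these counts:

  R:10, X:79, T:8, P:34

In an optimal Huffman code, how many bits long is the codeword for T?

Build the tree from the bottom:
combine T(8), R(10) → 18
combine 18, P(34) → 52
combine 52, X(79) → 131
T sits 3 levels below the root, so its codeword is 3 bits.

3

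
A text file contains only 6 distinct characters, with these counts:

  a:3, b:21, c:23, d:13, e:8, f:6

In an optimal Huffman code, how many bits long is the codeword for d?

Huffman merges, smallest pair first:
combine a(3), f(6) → 9
combine e(8), 9 → 17
combine d(13), 17 → 30
combine b(21), c(23) → 44
combine 30, 44 → 74
The subtree containing d is merged 2 times, so code length = 2.

2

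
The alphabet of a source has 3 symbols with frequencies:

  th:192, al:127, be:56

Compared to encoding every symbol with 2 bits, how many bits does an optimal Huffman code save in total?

Fixed-length: 2 bits × 375 symbols = 750 bits.
Huffman merges:
be(56) + al(127) → 183
183 + th(192) → 375
Huffman total = 183 + 375 = 558 bits.
Saving = 750 − 558 = 192 bits.

192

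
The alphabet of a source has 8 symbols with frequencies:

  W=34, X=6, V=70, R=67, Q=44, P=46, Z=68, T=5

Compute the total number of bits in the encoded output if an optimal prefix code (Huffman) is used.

938

Build the Huffman tree bottom-up:
merge T(5) and X(6): 11
merge 11 and W(34): 45
merge Q(44) and 45: 89
merge P(46) and R(67): 113
merge Z(68) and V(70): 138
merge 89 and 113: 202
merge 138 and 202: 340
Total encoded bits = sum of merged weights = 11 + 45 + 89 + 113 + 138 + 202 + 340 = 938.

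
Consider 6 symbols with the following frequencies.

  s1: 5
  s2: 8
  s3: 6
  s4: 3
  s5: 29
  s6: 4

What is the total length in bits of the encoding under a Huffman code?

114

Merge the two smallest weights repeatedly:
s4(3) + s6(4) → 7
s1(5) + s3(6) → 11
7 + s2(8) → 15
11 + 15 → 26
26 + s5(29) → 55
Total encoded bits = sum of merged weights = 7 + 11 + 15 + 26 + 55 = 114.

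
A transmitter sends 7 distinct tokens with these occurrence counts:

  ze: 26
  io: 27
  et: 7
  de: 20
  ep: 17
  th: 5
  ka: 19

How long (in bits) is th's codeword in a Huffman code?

Build the tree from the bottom:
th(5) + et(7) → 12
12 + ep(17) → 29
ka(19) + de(20) → 39
ze(26) + io(27) → 53
29 + 39 → 68
53 + 68 → 121
th sits 4 levels below the root, so its codeword is 4 bits.

4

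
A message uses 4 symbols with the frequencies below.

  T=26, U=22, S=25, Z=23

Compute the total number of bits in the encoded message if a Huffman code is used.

Greedily combine the two least-frequent nodes:
merge U(22) and Z(23): 45
merge S(25) and T(26): 51
merge 45 and 51: 96
Each symbol's bit-cost is frequency × depth; summing gives 192 bits (equivalently 45 + 51 + 96).

192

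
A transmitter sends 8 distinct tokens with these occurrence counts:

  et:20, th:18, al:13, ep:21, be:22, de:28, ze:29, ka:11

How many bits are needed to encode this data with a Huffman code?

481

Merge the two smallest weights repeatedly:
ka(11) + al(13) → 24
th(18) + et(20) → 38
ep(21) + be(22) → 43
24 + de(28) → 52
ze(29) + 38 → 67
43 + 52 → 95
67 + 95 → 162
Each symbol's bit-cost is frequency × depth; summing gives 481 bits (equivalently 24 + 38 + 43 + 52 + 67 + 95 + 162).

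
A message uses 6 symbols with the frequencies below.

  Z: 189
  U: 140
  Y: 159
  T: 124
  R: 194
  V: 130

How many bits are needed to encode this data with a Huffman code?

Merge the two smallest weights repeatedly:
combine T(124), V(130) → 254
combine U(140), Y(159) → 299
combine Z(189), R(194) → 383
combine 254, 299 → 553
combine 383, 553 → 936
The encoded length is the sum of every internal node's weight: 254 + 299 + 383 + 553 + 936 = 2425 bits.

2425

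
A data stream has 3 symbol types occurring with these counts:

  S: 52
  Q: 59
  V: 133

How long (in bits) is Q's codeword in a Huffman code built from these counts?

2

Huffman merges, smallest pair first:
merge S(52) and Q(59): 111
merge 111 and V(133): 244
Q sits 2 levels below the root, so its codeword is 2 bits.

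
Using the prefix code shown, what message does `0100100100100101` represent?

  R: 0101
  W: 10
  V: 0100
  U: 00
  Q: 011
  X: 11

VWVWR

Read left to right; each codeword is recognised as soon as it completes (prefix code):
  0100→V | 10→W | 0100→V | 10→W | 0101→R
Decoded message: VWVWR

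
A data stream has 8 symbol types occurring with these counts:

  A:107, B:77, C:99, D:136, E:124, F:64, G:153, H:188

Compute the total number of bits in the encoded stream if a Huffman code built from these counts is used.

2797

Build the Huffman tree bottom-up:
F(64) + B(77) → 141
C(99) + A(107) → 206
E(124) + D(136) → 260
141 + G(153) → 294
H(188) + 206 → 394
260 + 294 → 554
394 + 554 → 948
Total encoded bits = sum of merged weights = 141 + 206 + 260 + 294 + 394 + 554 + 948 = 2797.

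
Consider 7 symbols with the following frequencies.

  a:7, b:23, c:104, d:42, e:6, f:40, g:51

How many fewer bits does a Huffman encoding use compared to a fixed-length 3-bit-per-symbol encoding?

Fixed-length: 3 bits × 273 symbols = 819 bits.
Huffman merges:
merge e(6) and a(7): 13
merge 13 and b(23): 36
merge 36 and f(40): 76
merge d(42) and g(51): 93
merge 76 and 93: 169
merge c(104) and 169: 273
Huffman total = 13 + 36 + 76 + 93 + 169 + 273 = 660 bits.
Saving = 819 − 660 = 159 bits.

159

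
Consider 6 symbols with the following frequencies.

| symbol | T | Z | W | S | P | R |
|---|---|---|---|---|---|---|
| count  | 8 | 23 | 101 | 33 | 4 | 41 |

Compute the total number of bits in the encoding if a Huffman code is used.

434

Build the Huffman tree bottom-up:
P(4) + T(8) → 12
12 + Z(23) → 35
S(33) + 35 → 68
R(41) + 68 → 109
W(101) + 109 → 210
The encoded length is the sum of every internal node's weight: 12 + 35 + 68 + 109 + 210 = 434 bits.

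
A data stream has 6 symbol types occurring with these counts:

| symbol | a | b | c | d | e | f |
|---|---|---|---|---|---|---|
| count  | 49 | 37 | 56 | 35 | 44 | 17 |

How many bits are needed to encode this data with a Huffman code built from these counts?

Greedily combine the two least-frequent nodes:
combine f(17), d(35) → 52
combine b(37), e(44) → 81
combine a(49), 52 → 101
combine c(56), 81 → 137
combine 101, 137 → 238
Each symbol's bit-cost is frequency × depth; summing gives 609 bits (equivalently 52 + 81 + 101 + 137 + 238).

609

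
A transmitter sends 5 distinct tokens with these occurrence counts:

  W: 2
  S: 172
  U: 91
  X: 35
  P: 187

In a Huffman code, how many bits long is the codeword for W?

Repeatedly merge the two smallest:
W(2) + X(35) → 37
37 + U(91) → 128
128 + S(172) → 300
P(187) + 300 → 487
W sits 4 levels below the root, so its codeword is 4 bits.

4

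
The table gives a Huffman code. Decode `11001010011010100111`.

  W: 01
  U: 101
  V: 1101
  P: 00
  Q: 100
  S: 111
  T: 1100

Read left to right; each codeword is recognised as soon as it completes (prefix code):
  1100→T | 101→U | 00→P | 1101→V | 01→W | 00→P | 111→S
Decoded message: TUPVWPS

TUPVWPS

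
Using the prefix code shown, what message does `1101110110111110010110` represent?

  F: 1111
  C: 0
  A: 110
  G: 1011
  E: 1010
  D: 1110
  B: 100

ADAFBGC

Read left to right; each codeword is recognised as soon as it completes (prefix code):
  110→A | 1110→D | 110→A | 1111→F | 100→B | 1011→G | 0→C
Decoded message: ADAFBGC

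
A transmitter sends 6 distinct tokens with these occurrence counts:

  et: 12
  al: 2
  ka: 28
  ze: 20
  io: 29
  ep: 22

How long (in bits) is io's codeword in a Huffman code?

Repeatedly merge the two smallest:
al(2) + et(12) → 14
14 + ze(20) → 34
ep(22) + ka(28) → 50
io(29) + 34 → 63
50 + 63 → 113
io's leaf is at depth 2, giving a 2-bit codeword.

2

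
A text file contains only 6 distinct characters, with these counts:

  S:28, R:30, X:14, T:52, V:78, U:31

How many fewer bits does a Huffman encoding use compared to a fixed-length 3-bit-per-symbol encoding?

130

Fixed-length: 3 bits × 233 symbols = 699 bits.
Huffman merges:
X(14) + S(28) → 42
R(30) + U(31) → 61
42 + T(52) → 94
61 + V(78) → 139
94 + 139 → 233
Huffman total = 42 + 61 + 94 + 139 + 233 = 569 bits.
Saving = 699 − 569 = 130 bits.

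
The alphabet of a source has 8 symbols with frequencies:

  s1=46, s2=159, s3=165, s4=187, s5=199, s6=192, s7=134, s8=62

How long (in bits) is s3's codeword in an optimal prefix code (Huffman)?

Repeatedly merge the two smallest:
s1(46) + s8(62) → 108
108 + s7(134) → 242
s2(159) + s3(165) → 324
s4(187) + s6(192) → 379
s5(199) + 242 → 441
324 + 379 → 703
441 + 703 → 1144
s3 sits 3 levels below the root, so its codeword is 3 bits.

3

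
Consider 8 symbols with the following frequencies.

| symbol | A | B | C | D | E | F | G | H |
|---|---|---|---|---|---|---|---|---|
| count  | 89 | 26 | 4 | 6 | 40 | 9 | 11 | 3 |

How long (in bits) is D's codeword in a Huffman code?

5

Huffman merges, smallest pair first:
merge H(3) and C(4): 7
merge D(6) and 7: 13
merge F(9) and G(11): 20
merge 13 and 20: 33
merge B(26) and 33: 59
merge E(40) and 59: 99
merge A(89) and 99: 188
D's leaf is at depth 5, giving a 5-bit codeword.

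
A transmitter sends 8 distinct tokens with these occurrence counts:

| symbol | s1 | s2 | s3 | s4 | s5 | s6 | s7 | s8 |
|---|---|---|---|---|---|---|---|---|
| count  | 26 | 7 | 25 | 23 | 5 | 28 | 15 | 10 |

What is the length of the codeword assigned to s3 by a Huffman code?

3

Repeatedly merge the two smallest:
merge s5(5) and s2(7): 12
merge s8(10) and 12: 22
merge s7(15) and 22: 37
merge s4(23) and s3(25): 48
merge s1(26) and s6(28): 54
merge 37 and 48: 85
merge 54 and 85: 139
s3's leaf is at depth 3, giving a 3-bit codeword.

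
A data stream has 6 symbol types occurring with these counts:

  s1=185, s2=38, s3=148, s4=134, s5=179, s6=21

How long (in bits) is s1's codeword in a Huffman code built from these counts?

Build the tree from the bottom:
combine s6(21), s2(38) → 59
combine 59, s4(134) → 193
combine s3(148), s5(179) → 327
combine s1(185), 193 → 378
combine 327, 378 → 705
s1's leaf is at depth 2, giving a 2-bit codeword.

2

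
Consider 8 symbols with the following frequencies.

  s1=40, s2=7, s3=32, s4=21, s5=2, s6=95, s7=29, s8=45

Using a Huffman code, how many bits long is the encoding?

Greedily combine the two least-frequent nodes:
merge s5(2) and s2(7): 9
merge 9 and s4(21): 30
merge s7(29) and 30: 59
merge s3(32) and s1(40): 72
merge s8(45) and 59: 104
merge 72 and s6(95): 167
merge 104 and 167: 271
The encoded length is the sum of every internal node's weight: 9 + 30 + 59 + 72 + 104 + 167 + 271 = 712 bits.

712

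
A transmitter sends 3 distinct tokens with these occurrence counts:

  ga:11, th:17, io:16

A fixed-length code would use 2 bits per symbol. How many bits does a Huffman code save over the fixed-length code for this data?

17

Fixed-length: 2 bits × 44 symbols = 88 bits.
Huffman merges:
combine ga(11), io(16) → 27
combine th(17), 27 → 44
Huffman total = 27 + 44 = 71 bits.
Saving = 88 − 71 = 17 bits.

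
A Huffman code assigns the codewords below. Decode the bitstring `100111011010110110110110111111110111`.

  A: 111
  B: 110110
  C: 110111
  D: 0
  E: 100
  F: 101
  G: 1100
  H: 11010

EADHBBAAC

Read left to right; each codeword is recognised as soon as it completes (prefix code):
  100→E | 111→A | 0→D | 11010→H | 110110→B | 110110→B | 111→A | 111→A | 110111→C
Decoded message: EADHBBAAC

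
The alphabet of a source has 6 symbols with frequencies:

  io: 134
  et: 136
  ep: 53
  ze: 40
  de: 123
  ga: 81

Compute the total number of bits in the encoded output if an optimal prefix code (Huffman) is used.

1401

Merge the two smallest weights repeatedly:
merge ze(40) and ep(53): 93
merge ga(81) and 93: 174
merge de(123) and io(134): 257
merge et(136) and 174: 310
merge 257 and 310: 567
Each symbol's bit-cost is frequency × depth; summing gives 1401 bits (equivalently 93 + 174 + 257 + 310 + 567).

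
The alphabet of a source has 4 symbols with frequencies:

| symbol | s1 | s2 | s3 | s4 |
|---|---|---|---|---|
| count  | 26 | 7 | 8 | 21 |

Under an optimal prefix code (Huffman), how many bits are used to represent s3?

3

Repeatedly merge the two smallest:
merge s2(7) and s3(8): 15
merge 15 and s4(21): 36
merge s1(26) and 36: 62
s3 sits 3 levels below the root, so its codeword is 3 bits.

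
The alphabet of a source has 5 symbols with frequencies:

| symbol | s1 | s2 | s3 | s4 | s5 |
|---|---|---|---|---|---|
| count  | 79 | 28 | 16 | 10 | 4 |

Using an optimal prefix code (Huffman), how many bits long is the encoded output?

Greedily combine the two least-frequent nodes:
combine s5(4), s4(10) → 14
combine 14, s3(16) → 30
combine s2(28), 30 → 58
combine 58, s1(79) → 137
The encoded length is the sum of every internal node's weight: 14 + 30 + 58 + 137 = 239 bits.

239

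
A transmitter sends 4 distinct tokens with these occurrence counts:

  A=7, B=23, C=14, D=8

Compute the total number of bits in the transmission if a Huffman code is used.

96

Merge the two smallest weights repeatedly:
combine A(7), D(8) → 15
combine C(14), 15 → 29
combine B(23), 29 → 52
The encoded length is the sum of every internal node's weight: 15 + 29 + 52 = 96 bits.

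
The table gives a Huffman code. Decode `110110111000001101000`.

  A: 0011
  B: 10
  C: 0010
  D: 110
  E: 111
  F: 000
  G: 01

Read left to right; each codeword is recognised as soon as it completes (prefix code):
  110→D | 110→D | 111→E | 000→F | 0011→A | 01→G | 000→F
Decoded message: DDEFAGF

DDEFAGF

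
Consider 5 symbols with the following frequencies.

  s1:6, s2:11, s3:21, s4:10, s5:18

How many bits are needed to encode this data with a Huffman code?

148

Build the Huffman tree bottom-up:
combine s1(6), s4(10) → 16
combine s2(11), 16 → 27
combine s5(18), s3(21) → 39
combine 27, 39 → 66
Each symbol's bit-cost is frequency × depth; summing gives 148 bits (equivalently 16 + 27 + 39 + 66).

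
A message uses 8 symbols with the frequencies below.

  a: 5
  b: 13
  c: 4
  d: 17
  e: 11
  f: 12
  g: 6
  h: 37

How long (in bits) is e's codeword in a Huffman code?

Repeatedly merge the two smallest:
merge c(4) and a(5): 9
merge g(6) and 9: 15
merge e(11) and f(12): 23
merge b(13) and 15: 28
merge d(17) and 23: 40
merge 28 and h(37): 65
merge 40 and 65: 105
The subtree containing e is merged 3 times, so code length = 3.

3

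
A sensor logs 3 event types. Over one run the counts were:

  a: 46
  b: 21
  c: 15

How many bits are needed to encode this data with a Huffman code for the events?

Greedily combine the two least-frequent nodes:
merge c(15) and b(21): 36
merge 36 and a(46): 82
The encoded length is the sum of every internal node's weight: 36 + 82 = 118 bits.

118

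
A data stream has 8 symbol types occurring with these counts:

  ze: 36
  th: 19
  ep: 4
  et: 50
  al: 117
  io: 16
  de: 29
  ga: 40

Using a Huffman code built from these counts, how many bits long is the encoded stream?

Merge the two smallest weights repeatedly:
combine ep(4), io(16) → 20
combine th(19), 20 → 39
combine de(29), ze(36) → 65
combine 39, ga(40) → 79
combine et(50), 65 → 115
combine 79, 115 → 194
combine al(117), 194 → 311
Each symbol's bit-cost is frequency × depth; summing gives 823 bits (equivalently 20 + 39 + 65 + 79 + 115 + 194 + 311).

823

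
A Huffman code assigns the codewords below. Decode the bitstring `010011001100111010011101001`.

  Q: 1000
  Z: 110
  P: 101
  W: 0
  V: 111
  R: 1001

WRRRZRZR

Read left to right; each codeword is recognised as soon as it completes (prefix code):
  0→W | 1001→R | 1001→R | 1001→R | 110→Z | 1001→R | 110→Z | 1001→R
Decoded message: WRRRZRZR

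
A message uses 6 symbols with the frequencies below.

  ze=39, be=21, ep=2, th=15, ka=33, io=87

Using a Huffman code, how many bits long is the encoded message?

433

Merge the two smallest weights repeatedly:
combine ep(2), th(15) → 17
combine 17, be(21) → 38
combine ka(33), 38 → 71
combine ze(39), 71 → 110
combine io(87), 110 → 197
Each symbol's bit-cost is frequency × depth; summing gives 433 bits (equivalently 17 + 38 + 71 + 110 + 197).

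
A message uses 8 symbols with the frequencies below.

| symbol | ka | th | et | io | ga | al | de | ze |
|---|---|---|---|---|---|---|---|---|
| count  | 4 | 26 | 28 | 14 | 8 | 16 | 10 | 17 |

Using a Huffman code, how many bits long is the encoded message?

Merge the two smallest weights repeatedly:
merge ka(4) and ga(8): 12
merge de(10) and 12: 22
merge io(14) and al(16): 30
merge ze(17) and 22: 39
merge th(26) and et(28): 54
merge 30 and 39: 69
merge 54 and 69: 123
The encoded length is the sum of every internal node's weight: 12 + 22 + 30 + 39 + 54 + 69 + 123 = 349 bits.

349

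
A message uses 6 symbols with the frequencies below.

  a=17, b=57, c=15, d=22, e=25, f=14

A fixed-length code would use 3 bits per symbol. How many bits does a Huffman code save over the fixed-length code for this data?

85

Fixed-length: 3 bits × 150 symbols = 450 bits.
Huffman merges:
f(14) + c(15) → 29
a(17) + d(22) → 39
e(25) + 29 → 54
39 + 54 → 93
b(57) + 93 → 150
Huffman total = 29 + 39 + 54 + 93 + 150 = 365 bits.
Saving = 450 − 365 = 85 bits.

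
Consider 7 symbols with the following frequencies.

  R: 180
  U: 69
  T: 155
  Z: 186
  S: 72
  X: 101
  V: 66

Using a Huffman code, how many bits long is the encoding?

2256

Merge the two smallest weights repeatedly:
merge V(66) and U(69): 135
merge S(72) and X(101): 173
merge 135 and T(155): 290
merge 173 and R(180): 353
merge Z(186) and 290: 476
merge 353 and 476: 829
Total encoded bits = sum of merged weights = 135 + 173 + 290 + 353 + 476 + 829 = 2256.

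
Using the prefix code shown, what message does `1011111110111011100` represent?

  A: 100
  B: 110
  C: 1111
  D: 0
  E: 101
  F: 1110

ECBFFD

Read left to right; each codeword is recognised as soon as it completes (prefix code):
  101→E | 1111→C | 110→B | 1110→F | 1110→F | 0→D
Decoded message: ECBFFD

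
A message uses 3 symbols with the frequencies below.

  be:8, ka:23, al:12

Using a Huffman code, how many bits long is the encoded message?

63

Merge the two smallest weights repeatedly:
be(8) + al(12) → 20
20 + ka(23) → 43
Total encoded bits = sum of merged weights = 20 + 43 = 63.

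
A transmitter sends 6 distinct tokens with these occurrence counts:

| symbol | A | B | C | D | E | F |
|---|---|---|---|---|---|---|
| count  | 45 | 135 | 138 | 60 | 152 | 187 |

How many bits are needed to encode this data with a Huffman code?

1779

Build the Huffman tree bottom-up:
A(45) + D(60) → 105
105 + B(135) → 240
C(138) + E(152) → 290
F(187) + 240 → 427
290 + 427 → 717
Each symbol's bit-cost is frequency × depth; summing gives 1779 bits (equivalently 105 + 240 + 290 + 427 + 717).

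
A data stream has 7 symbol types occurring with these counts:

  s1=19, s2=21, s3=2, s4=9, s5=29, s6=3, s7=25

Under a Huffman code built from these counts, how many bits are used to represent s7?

Repeatedly merge the two smallest:
merge s3(2) and s6(3): 5
merge 5 and s4(9): 14
merge 14 and s1(19): 33
merge s2(21) and s7(25): 46
merge s5(29) and 33: 62
merge 46 and 62: 108
The subtree containing s7 is merged 2 times, so code length = 2.

2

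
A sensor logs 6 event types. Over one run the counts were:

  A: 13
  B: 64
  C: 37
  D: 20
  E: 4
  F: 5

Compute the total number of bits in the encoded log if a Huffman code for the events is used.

Build the Huffman tree bottom-up:
combine E(4), F(5) → 9
combine 9, A(13) → 22
combine D(20), 22 → 42
combine C(37), 42 → 79
combine B(64), 79 → 143
Total encoded bits = sum of merged weights = 9 + 22 + 42 + 79 + 143 = 295.

295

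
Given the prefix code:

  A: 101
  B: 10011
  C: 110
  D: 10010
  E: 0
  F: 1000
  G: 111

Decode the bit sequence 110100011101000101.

Read left to right; each codeword is recognised as soon as it completes (prefix code):
  110→C | 1000→F | 111→G | 0→E | 1000→F | 101→A
Decoded message: CFGEFA

CFGEFA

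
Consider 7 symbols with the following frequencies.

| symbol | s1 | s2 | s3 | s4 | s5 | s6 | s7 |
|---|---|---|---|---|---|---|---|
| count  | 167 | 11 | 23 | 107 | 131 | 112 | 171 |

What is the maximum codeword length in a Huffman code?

Merge the two lowest-weight nodes at each step:
combine s2(11), s3(23) → 34
combine 34, s4(107) → 141
combine s6(112), s5(131) → 243
combine 141, s1(167) → 308
combine s7(171), 243 → 414
combine 308, 414 → 722
The first pair merged (s2, s3) ends up deepest, at depth 4.

4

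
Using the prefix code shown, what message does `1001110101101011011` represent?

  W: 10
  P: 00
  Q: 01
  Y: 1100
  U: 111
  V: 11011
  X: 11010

Read left to right; each codeword is recognised as soon as it completes (prefix code):
  10→W | 01→Q | 11010→X | 11010→X | 11011→V
Decoded message: WQXXV

WQXXV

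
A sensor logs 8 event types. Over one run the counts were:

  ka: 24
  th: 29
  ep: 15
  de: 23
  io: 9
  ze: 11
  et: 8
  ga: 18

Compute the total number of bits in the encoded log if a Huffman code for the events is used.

399

Merge the two smallest weights repeatedly:
combine et(8), io(9) → 17
combine ze(11), ep(15) → 26
combine 17, ga(18) → 35
combine de(23), ka(24) → 47
combine 26, th(29) → 55
combine 35, 47 → 82
combine 55, 82 → 137
The encoded length is the sum of every internal node's weight: 17 + 26 + 35 + 47 + 55 + 82 + 137 = 399 bits.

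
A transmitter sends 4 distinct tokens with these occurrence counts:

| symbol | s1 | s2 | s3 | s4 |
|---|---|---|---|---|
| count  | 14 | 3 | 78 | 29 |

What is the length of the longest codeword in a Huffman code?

3

Merge the two lowest-weight nodes at each step:
merge s2(3) and s1(14): 17
merge 17 and s4(29): 46
merge 46 and s3(78): 124
The rarest symbols sit at the bottom; the longest codeword is 3 bits.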